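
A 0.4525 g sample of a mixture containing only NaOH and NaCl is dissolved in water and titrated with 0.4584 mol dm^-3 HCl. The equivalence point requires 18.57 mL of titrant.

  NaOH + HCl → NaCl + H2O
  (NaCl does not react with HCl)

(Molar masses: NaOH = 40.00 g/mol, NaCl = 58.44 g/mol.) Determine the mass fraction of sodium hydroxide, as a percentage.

n(HCl) = 0.01857 × 0.4584 = 8.512 × 10^-3 mol
Let x = n(NaOH), y = n(NaCl).
Titrant: 1x = 8.512 × 10^-3;  mass: 40.00x + 58.44y = 0.4525
Solving, x = 8.512 × 10^-3 mol, y = 1.917 × 10^-3 mol
mass of NaOH = 8.512 × 10^-3 × 40.00 = 0.3405 g
% NaOH = 0.3405 / 0.4525 × 100 = 75.25 %

75.25 %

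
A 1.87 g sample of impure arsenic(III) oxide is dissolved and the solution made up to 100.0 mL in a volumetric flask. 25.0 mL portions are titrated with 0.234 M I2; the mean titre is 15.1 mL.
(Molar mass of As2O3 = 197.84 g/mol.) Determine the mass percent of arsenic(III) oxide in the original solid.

As2O3 + 2 I2 + 2 H2O → As2O5 + 4 HI
n(I2) per titration = 0.0151 × 0.234 = 3.53 × 10^-3 mol
From the 1:2 ratio, n(As2O3) in each aliquot = 1/2 × 3.53 × 10^-3 = 1.77 × 10^-3 mol
n(As2O3) in the whole flask = 1.77 × 10^-3 × 100.0/25.0 = 7.07 × 10^-3 mol
mass of As2O3 = 7.07 × 10^-3 × 197.84 = 1.40 g
% As2O3 = 1.40 / 1.87 × 100 = 74.8 %

74.8 %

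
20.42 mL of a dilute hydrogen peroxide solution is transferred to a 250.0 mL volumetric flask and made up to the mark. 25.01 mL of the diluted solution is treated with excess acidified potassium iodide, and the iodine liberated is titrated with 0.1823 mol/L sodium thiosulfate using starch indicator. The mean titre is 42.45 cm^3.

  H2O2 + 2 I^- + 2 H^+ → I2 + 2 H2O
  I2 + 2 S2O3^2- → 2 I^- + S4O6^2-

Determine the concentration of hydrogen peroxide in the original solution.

1.894 mol/L

n(S2O3^2-) = 0.04245 × 0.1823 = 7.739 × 10^-3 mol
n(I2) = n(S2O3^2-)/2 = 3.869 × 10^-3 mol
n(H2O2) in the aliquot = 3.869 × 10^-3 mol (1:1 ratio)
[H2O2]_dilute = 3.869 × 10^-3 / 0.02501 = 0.1547 mol/L
[H2O2]_original = 0.1547 × 250.0/20.42 = 1.894 mol/L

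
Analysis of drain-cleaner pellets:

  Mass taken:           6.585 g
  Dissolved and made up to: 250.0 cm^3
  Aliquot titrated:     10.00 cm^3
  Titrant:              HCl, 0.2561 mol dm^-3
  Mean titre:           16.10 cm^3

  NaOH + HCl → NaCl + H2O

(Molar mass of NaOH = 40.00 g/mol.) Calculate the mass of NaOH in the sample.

n(HCl) per titration = 0.01610 × 0.2561 = 4.123 × 10^-3 mol
n(NaOH) in each aliquot = 4.123 × 10^-3 mol (1:1 ratio)
n(NaOH) in the whole flask = 4.123 × 10^-3 × 250.0/10.00 = 0.1031 mol
mass of NaOH = 0.1031 × 40.00 = 4.123 g

4.123 g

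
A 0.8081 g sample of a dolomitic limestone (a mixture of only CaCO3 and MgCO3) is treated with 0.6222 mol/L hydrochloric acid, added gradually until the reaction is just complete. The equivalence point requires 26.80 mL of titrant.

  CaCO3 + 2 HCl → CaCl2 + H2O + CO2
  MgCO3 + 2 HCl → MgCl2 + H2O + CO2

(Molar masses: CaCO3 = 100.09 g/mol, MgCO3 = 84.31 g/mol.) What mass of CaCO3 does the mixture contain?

0.6671 g

n(HCl) = 0.02680 × 0.6222 = 0.01667 mol
Let x = n(CaCO3), y = n(MgCO3).
Titrant: 2x + 2y = 0.01667;  mass: 100.09x + 84.31y = 0.8081
Solving, x = 6.665 × 10^-3 mol, y = 1.673 × 10^-3 mol
mass of CaCO3 = 6.665 × 10^-3 × 100.09 = 0.6671 g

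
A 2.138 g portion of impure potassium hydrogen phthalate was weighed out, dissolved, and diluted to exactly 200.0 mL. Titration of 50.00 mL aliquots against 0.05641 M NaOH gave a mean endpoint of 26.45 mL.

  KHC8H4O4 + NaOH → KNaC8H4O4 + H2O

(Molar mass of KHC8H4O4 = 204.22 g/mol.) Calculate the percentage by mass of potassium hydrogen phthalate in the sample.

57.01 %

n(NaOH) per titration = 0.02645 × 0.05641 = 1.492 × 10^-3 mol
n(KHC8H4O4) in each aliquot = 1.492 × 10^-3 mol (1:1 ratio)
n(KHC8H4O4) in the whole flask = 1.492 × 10^-3 × 200.0/50.00 = 5.968 × 10^-3 mol
mass of KHC8H4O4 = 5.968 × 10^-3 × 204.22 = 1.219 g
% KHC8H4O4 = 1.219 / 2.138 × 100 = 57.01 %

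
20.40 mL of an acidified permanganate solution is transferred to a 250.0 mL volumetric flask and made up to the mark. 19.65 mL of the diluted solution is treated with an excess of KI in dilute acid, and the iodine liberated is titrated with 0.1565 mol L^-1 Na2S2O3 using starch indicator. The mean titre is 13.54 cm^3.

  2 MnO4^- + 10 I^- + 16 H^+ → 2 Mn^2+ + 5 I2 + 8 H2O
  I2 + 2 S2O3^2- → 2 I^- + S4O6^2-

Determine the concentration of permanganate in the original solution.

n(S2O3^2-) = 0.01354 × 0.1565 = 2.119 × 10^-3 mol
n(I2) = n(S2O3^2-)/2 = 1.060 × 10^-3 mol
From the 2:5 ratio, n(MnO4^-) in the aliquot = 2/5 × 1.060 × 10^-3 = 4.238 × 10^-4 mol
[MnO4^-]_dilute = 4.238 × 10^-4 / 0.01965 = 0.02157 mol/L
[MnO4^-]_original = 0.02157 × 250.0/20.40 = 0.2643 mol/L

0.2643 mol/L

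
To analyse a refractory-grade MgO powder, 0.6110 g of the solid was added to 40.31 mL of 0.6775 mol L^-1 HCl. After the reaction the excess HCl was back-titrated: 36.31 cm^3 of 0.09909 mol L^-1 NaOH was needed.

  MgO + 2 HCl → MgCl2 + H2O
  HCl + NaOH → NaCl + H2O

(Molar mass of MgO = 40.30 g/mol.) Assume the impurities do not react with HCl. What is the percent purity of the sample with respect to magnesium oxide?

n(HCl) added = 0.04031 × 0.6775 = 0.02731 mol
n(NaOH) used in back-titration = 0.03631 × 0.09909 = 3.598 × 10^-3 mol
n(HCl) left over = 3.598 × 10^-3 mol (1:1 ratio)
n(HCl) consumed by analyte = 0.02731 − 3.598 × 10^-3 = 0.02371 mol
From the 1:2 ratio, n(MgO) = 1/2 × 0.02371 = 0.01186 mol
mass of MgO = 0.01186 × 40.30 = 0.4778 g
% MgO = 0.4778 / 0.6110 × 100 = 78.20 %

78.20 %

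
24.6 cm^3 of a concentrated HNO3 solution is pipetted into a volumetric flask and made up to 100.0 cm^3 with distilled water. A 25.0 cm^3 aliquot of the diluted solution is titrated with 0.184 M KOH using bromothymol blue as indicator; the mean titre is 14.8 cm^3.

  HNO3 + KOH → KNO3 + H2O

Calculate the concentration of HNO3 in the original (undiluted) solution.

n(KOH) = 0.0148 × 0.184 = 2.72 × 10^-3 mol
n(HNO3) in the aliquot = 2.72 × 10^-3 mol (1:1 ratio)
[HNO3]_dilute = 2.72 × 10^-3 / 0.0250 = 0.109 mol/L
Dilution factor = 100.0 / 24.6 = 4.065
[HNO3]_stock = 0.109 × 4.065 = 0.443 mol/L

0.443 M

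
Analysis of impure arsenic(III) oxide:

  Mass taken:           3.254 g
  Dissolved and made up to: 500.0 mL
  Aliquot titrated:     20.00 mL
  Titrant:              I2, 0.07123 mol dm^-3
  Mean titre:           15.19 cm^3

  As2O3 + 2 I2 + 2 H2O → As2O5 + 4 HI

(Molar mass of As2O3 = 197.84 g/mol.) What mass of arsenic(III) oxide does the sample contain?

2.676 g

n(I2) per titration = 0.01519 × 0.07123 = 1.082 × 10^-3 mol
From the 1:2 ratio, n(As2O3) in each aliquot = 1/2 × 1.082 × 10^-3 = 5.410 × 10^-4 mol
n(As2O3) in the whole flask = 5.410 × 10^-4 × 500.0/20.00 = 0.01352 mol
mass of As2O3 = 0.01352 × 197.84 = 2.676 g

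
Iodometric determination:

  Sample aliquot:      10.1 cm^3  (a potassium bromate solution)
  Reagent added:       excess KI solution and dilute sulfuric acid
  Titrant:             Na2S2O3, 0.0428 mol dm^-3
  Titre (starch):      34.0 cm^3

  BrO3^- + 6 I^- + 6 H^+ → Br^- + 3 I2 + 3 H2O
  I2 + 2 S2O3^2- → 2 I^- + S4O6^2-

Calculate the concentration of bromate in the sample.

0.0240 mol/L

n(S2O3^2-) = 0.0340 × 0.0428 = 1.46 × 10^-3 mol
n(I2) = n(S2O3^2-)/2 = 7.28 × 10^-4 mol
From the 1:3 ratio, n(BrO3^-) in the aliquot = 1/3 × 7.28 × 10^-4 = 2.43 × 10^-4 mol
[BrO3^-] = 2.43 × 10^-4 / 0.0101 = 0.0240 mol/L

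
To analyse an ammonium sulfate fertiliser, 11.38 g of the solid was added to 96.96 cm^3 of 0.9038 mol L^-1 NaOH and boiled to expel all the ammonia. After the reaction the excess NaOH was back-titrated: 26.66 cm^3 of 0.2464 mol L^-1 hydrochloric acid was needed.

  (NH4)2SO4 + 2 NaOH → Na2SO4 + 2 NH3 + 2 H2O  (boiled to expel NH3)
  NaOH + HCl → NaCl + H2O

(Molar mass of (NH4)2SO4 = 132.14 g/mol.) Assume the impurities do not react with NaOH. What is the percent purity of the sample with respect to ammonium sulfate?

47.06 %

n(NaOH) added = 0.09696 × 0.9038 = 0.08763 mol
n(HCl) used in back-titration = 0.02666 × 0.2464 = 6.569 × 10^-3 mol
n(NaOH) left over = 6.569 × 10^-3 mol (1:1 ratio)
n(NaOH) consumed by analyte = 0.08763 − 6.569 × 10^-3 = 0.08106 mol
From the 1:2 ratio, n((NH4)2SO4) = 1/2 × 0.08106 = 0.04053 mol
mass of (NH4)2SO4 = 0.04053 × 132.14 = 5.356 g
% (NH4)2SO4 = 5.356 / 11.38 × 100 = 47.06 %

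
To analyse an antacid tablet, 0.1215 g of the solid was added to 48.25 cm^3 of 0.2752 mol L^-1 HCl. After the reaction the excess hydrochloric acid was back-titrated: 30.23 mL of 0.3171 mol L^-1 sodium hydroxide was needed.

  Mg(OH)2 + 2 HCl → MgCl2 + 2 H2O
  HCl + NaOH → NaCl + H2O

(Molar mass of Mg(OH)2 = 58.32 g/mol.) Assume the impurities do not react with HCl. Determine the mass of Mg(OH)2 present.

0.1077 g

n(HCl) added = 0.04825 × 0.2752 = 0.01328 mol
n(NaOH) used in back-titration = 0.03023 × 0.3171 = 9.586 × 10^-3 mol
n(HCl) left over = 9.586 × 10^-3 mol (1:1 ratio)
n(HCl) consumed by analyte = 0.01328 − 9.586 × 10^-3 = 3.692 × 10^-3 mol
From the 1:2 ratio, n(Mg(OH)2) = 1/2 × 3.692 × 10^-3 = 1.846 × 10^-3 mol
mass of Mg(OH)2 = 1.846 × 10^-3 × 58.32 = 0.1077 g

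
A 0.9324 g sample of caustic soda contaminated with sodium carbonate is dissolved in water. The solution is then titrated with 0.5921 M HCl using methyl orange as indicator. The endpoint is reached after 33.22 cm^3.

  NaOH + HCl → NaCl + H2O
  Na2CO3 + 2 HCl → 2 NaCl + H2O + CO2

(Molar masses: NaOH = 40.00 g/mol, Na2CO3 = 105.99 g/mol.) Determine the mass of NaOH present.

0.3386 g

n(HCl) = 0.03322 × 0.5921 = 0.01967 mol
Let x = n(NaOH), y = n(Na2CO3).
Titrant: 1x + 2y = 0.01967;  mass: 40.00x + 105.99y = 0.9324
Solving, x = 8.464 × 10^-3 mol, y = 5.603 × 10^-3 mol
mass of NaOH = 8.464 × 10^-3 × 40.00 = 0.3386 g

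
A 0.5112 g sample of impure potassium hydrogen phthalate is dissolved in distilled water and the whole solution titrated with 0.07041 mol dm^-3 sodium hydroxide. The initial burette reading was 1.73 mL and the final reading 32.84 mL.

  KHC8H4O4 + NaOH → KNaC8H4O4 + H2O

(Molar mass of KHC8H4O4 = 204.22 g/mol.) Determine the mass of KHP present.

n(NaOH) = 0.03111 L × 0.07041 mol/L = 2.190 × 10^-3 mol
n(KHC8H4O4) = 2.190 × 10^-3 mol (1:1 ratio)
mass of KHC8H4O4 = 2.190 × 10^-3 × 204.22 g/mol = 0.4473 g

0.4473 g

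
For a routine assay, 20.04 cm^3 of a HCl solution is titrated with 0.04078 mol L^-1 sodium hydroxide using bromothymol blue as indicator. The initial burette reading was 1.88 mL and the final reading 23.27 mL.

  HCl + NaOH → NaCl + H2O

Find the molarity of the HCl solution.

0.04353 mol/L

n(NaOH) = 0.02139 L × 0.04078 mol/L = 8.723 × 10^-4 mol
n(HCl) = 8.723 × 10^-4 mol (1:1 mole ratio)
[HCl] = 8.723 × 10^-4 mol / 0.02004 L = 0.04353 mol/L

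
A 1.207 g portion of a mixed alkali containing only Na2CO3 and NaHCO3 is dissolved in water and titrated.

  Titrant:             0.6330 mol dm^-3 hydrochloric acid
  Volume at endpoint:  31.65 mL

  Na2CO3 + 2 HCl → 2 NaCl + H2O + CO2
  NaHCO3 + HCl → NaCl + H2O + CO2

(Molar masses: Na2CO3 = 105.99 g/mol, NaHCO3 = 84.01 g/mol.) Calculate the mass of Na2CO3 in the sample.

n(HCl) = 0.03165 × 0.6330 = 0.02003 mol
Let x = n(Na2CO3), y = n(NaHCO3).
Titrant: 2x + 1y = 0.02003;  mass: 105.99x + 84.01y = 1.207
Solving, x = 7.675 × 10^-3 mol, y = 4.684 × 10^-3 mol
mass of Na2CO3 = 7.675 × 10^-3 × 105.99 = 0.8135 g

0.8135 g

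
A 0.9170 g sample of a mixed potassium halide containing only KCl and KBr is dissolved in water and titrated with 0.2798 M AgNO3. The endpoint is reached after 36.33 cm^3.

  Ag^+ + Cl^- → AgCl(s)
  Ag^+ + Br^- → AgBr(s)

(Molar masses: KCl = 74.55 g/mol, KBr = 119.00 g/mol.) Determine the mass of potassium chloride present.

n(AgNO3) = 0.03633 × 0.2798 = 0.01017 mol
Let x = n(KCl), y = n(KBr).
Titrant: 1x + 1y = 0.01017;  mass: 74.55x + 119.00y = 0.9170
Solving, x = 6.584 × 10^-3 mol, y = 3.581 × 10^-3 mol
mass of KCl = 6.584 × 10^-3 × 74.55 = 0.4908 g

0.4908 g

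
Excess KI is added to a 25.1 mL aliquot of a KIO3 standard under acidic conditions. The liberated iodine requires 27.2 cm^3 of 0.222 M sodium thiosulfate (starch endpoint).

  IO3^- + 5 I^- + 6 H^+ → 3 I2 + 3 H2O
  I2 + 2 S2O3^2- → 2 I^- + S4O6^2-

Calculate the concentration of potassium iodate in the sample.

n(S2O3^2-) = 0.0272 × 0.222 = 6.04 × 10^-3 mol
n(I2) = n(S2O3^2-)/2 = 3.02 × 10^-3 mol
From the 1:3 ratio, n(IO3^-) in the aliquot = 1/3 × 3.02 × 10^-3 = 1.01 × 10^-3 mol
[IO3^-] = 1.01 × 10^-3 / 0.0251 = 0.0401 mol/L

0.0401 M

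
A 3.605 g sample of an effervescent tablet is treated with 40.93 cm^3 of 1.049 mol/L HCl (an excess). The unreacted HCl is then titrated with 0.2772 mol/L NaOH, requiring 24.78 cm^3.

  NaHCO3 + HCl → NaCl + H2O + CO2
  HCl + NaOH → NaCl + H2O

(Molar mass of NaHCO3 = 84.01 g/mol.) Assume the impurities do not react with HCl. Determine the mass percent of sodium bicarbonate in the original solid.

84.05 %

n(HCl) added = 0.04093 × 1.049 = 0.04294 mol
n(NaOH) used in back-titration = 0.02478 × 0.2772 = 6.869 × 10^-3 mol
n(HCl) left over = 6.869 × 10^-3 mol (1:1 ratio)
n(HCl) consumed by analyte = 0.04294 − 6.869 × 10^-3 = 0.03607 mol
n(NaHCO3) = 0.03607 mol (1:1 ratio)
mass of NaHCO3 = 0.03607 × 84.01 = 3.030 g
% NaHCO3 = 3.030 / 3.605 × 100 = 84.05 %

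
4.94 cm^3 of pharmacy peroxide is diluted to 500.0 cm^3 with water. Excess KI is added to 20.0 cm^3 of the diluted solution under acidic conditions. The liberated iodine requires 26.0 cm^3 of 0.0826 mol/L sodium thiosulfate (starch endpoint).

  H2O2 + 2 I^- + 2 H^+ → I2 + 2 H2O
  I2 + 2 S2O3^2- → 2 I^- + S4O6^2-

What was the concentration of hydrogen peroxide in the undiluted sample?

5.43 mol/L

n(S2O3^2-) = 0.0260 × 0.0826 = 2.15 × 10^-3 mol
n(I2) = n(S2O3^2-)/2 = 1.07 × 10^-3 mol
n(H2O2) in the aliquot = 1.07 × 10^-3 mol (1:1 ratio)
[H2O2]_dilute = 1.07 × 10^-3 / 0.0200 = 0.0537 mol/L
[H2O2]_original = 0.0537 × 500.0/4.94 = 5.43 mol/L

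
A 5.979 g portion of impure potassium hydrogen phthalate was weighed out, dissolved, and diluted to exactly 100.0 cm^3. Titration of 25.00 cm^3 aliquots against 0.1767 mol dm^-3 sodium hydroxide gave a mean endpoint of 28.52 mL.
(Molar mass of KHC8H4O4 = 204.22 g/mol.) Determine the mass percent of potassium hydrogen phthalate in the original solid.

KHC8H4O4 + NaOH → KNaC8H4O4 + H2O
n(NaOH) per titration = 0.02852 × 0.1767 = 5.039 × 10^-3 mol
n(KHC8H4O4) in each aliquot = 5.039 × 10^-3 mol (1:1 ratio)
n(KHC8H4O4) in the whole flask = 5.039 × 10^-3 × 100.0/25.00 = 0.02016 mol
mass of KHC8H4O4 = 0.02016 × 204.22 = 4.117 g
% KHC8H4O4 = 4.117 / 5.979 × 100 = 68.85 %

68.85 %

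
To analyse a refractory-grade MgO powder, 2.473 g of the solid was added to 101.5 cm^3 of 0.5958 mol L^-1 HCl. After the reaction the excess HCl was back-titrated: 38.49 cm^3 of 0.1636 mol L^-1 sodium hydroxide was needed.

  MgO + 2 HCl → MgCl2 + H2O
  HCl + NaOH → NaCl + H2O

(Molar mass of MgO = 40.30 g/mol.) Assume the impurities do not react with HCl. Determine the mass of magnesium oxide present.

1.092 g

n(HCl) added = 0.1015 × 0.5958 = 0.06047 mol
n(NaOH) used in back-titration = 0.03849 × 0.1636 = 6.297 × 10^-3 mol
n(HCl) left over = 6.297 × 10^-3 mol (1:1 ratio)
n(HCl) consumed by analyte = 0.06047 − 6.297 × 10^-3 = 0.05418 mol
From the 1:2 ratio, n(MgO) = 1/2 × 0.05418 = 0.02709 mol
mass of MgO = 0.02709 × 40.30 = 1.092 g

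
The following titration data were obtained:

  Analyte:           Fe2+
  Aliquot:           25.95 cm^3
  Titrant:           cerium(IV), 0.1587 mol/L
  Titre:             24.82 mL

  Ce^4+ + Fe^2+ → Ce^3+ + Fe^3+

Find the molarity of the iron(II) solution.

n(Ce4+) = 0.02482 L × 0.1587 mol/L = 3.939 × 10^-3 mol
n(Fe2+) = 3.939 × 10^-3 mol (1:1 mole ratio)
[Fe2+] = 3.939 × 10^-3 mol / 0.02595 L = 0.1518 mol/L

0.1518 mol/L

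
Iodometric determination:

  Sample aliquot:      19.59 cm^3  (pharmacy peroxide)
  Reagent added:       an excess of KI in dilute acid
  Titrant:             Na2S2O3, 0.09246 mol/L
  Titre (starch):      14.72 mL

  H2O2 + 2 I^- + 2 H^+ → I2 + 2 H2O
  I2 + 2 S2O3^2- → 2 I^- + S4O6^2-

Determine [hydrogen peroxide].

n(S2O3^2-) = 0.01472 × 0.09246 = 1.361 × 10^-3 mol
n(I2) = n(S2O3^2-)/2 = 6.805 × 10^-4 mol
n(H2O2) in the aliquot = 6.805 × 10^-4 mol (1:1 ratio)
[H2O2] = 6.805 × 10^-4 / 0.01959 = 0.03474 mol/L

0.03474 mol/L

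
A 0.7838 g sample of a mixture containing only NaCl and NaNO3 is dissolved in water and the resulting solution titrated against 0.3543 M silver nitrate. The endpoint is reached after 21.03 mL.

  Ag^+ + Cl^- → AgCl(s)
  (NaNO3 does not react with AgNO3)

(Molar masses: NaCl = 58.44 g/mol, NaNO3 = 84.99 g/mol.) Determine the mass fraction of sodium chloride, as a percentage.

55.55 %

n(AgNO3) = 0.02103 × 0.3543 = 7.451 × 10^-3 mol
Let x = n(NaCl), y = n(NaNO3).
Titrant: 1x = 7.451 × 10^-3;  mass: 58.44x + 84.99y = 0.7838
Solving, x = 7.451 × 10^-3 mol, y = 4.099 × 10^-3 mol
mass of NaCl = 7.451 × 10^-3 × 58.44 = 0.4354 g
% NaCl = 0.4354 / 0.7838 × 100 = 55.55 %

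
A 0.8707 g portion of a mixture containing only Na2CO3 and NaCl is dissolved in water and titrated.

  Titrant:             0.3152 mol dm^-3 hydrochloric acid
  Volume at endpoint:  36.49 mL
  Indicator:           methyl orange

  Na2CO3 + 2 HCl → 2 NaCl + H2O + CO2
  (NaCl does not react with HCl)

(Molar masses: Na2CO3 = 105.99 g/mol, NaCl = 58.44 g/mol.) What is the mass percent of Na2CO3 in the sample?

n(HCl) = 0.03649 × 0.3152 = 0.01150 mol
Let x = n(Na2CO3), y = n(NaCl).
Titrant: 2x = 0.01150;  mass: 105.99x + 58.44y = 0.8707
Solving, x = 5.751 × 10^-3 mol, y = 4.469 × 10^-3 mol
mass of Na2CO3 = 5.751 × 10^-3 × 105.99 = 0.6095 g
% Na2CO3 = 0.6095 / 0.8707 × 100 = 70.00 %

70.00 %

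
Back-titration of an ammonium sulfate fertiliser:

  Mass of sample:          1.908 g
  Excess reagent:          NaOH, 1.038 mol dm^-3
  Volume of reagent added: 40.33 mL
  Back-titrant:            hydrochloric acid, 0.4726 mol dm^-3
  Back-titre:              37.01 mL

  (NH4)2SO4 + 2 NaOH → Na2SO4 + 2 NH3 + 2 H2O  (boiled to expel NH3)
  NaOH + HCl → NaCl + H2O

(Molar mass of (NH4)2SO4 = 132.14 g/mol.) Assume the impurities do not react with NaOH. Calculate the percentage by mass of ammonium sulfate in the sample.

84.39 %

n(NaOH) added = 0.04033 × 1.038 = 0.04186 mol
n(HCl) used in back-titration = 0.03701 × 0.4726 = 0.01749 mol
n(NaOH) left over = 0.01749 mol (1:1 ratio)
n(NaOH) consumed by analyte = 0.04186 − 0.01749 = 0.02437 mol
From the 1:2 ratio, n((NH4)2SO4) = 1/2 × 0.02437 = 0.01219 mol
mass of (NH4)2SO4 = 0.01219 × 132.14 = 1.610 g
% (NH4)2SO4 = 1.610 / 1.908 × 100 = 84.39 %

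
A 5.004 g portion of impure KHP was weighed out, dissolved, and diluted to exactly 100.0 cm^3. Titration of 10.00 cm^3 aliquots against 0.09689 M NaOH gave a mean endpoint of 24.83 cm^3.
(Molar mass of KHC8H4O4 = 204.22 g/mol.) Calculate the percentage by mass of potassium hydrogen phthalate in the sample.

KHC8H4O4 + NaOH → KNaC8H4O4 + H2O
n(NaOH) per titration = 0.02483 × 0.09689 = 2.406 × 10^-3 mol
n(KHC8H4O4) in each aliquot = 2.406 × 10^-3 mol (1:1 ratio)
n(KHC8H4O4) in the whole flask = 2.406 × 10^-3 × 100.0/10.00 = 0.02406 mol
mass of KHC8H4O4 = 0.02406 × 204.22 = 4.913 g
% KHC8H4O4 = 4.913 / 5.004 × 100 = 98.18 %

98.18 %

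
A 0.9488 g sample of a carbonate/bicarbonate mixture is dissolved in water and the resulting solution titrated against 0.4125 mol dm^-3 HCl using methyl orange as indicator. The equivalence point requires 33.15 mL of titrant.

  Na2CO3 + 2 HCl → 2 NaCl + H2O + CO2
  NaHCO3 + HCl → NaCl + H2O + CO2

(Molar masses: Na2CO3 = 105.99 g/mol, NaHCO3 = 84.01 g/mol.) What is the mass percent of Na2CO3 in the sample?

36.02 %

n(HCl) = 0.03315 × 0.4125 = 0.01367 mol
Let x = n(Na2CO3), y = n(NaHCO3).
Titrant: 2x + 1y = 0.01367;  mass: 105.99x + 84.01y = 0.9488
Solving, x = 3.224 × 10^-3 mol, y = 7.226 × 10^-3 mol
mass of Na2CO3 = 3.224 × 10^-3 × 105.99 = 0.3417 g
% Na2CO3 = 0.3417 / 0.9488 × 100 = 36.02 %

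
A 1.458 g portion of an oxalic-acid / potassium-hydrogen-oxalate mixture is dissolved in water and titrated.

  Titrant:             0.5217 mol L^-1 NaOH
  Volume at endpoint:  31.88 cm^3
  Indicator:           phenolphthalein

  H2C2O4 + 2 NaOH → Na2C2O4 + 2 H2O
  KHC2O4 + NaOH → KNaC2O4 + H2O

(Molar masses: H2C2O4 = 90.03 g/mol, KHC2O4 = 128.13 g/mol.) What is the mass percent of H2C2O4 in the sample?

n(NaOH) = 0.03188 × 0.5217 = 0.01663 mol
Let x = n(H2C2O4), y = n(KHC2O4).
Titrant: 2x + 1y = 0.01663;  mass: 90.03x + 128.13y = 1.458
Solving, x = 4.049 × 10^-3 mol, y = 8.534 × 10^-3 mol
mass of H2C2O4 = 4.049 × 10^-3 × 90.03 = 0.3645 g
% H2C2O4 = 0.3645 / 1.458 × 100 = 25.00 %

25.00 %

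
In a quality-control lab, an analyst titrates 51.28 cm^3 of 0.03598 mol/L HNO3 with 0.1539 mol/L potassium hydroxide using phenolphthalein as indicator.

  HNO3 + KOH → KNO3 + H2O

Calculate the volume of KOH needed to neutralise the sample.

n(HNO3) = 0.05128 L × 0.03598 mol/L = 1.845 × 10^-3 mol
n(KOH) = 1.845 × 10^-3 mol (1:1 stoichiometry)
V(KOH) = 1.845 × 10^-3 mol / 0.1539 mol/L = 0.01199 L = 11.99 mL

11.99 mL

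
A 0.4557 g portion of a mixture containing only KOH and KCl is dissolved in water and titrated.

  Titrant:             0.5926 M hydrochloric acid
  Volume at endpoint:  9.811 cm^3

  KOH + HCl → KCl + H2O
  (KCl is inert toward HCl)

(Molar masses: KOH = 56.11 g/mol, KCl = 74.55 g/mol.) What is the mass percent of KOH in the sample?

71.59 %

n(HCl) = 0.009811 × 0.5926 = 5.814 × 10^-3 mol
Let x = n(KOH), y = n(KCl).
Titrant: 1x = 5.814 × 10^-3;  mass: 56.11x + 74.55y = 0.4557
Solving, x = 5.814 × 10^-3 mol, y = 1.737 × 10^-3 mol
mass of KOH = 5.814 × 10^-3 × 56.11 = 0.3262 g
% KOH = 0.3262 / 0.4557 × 100 = 71.59 %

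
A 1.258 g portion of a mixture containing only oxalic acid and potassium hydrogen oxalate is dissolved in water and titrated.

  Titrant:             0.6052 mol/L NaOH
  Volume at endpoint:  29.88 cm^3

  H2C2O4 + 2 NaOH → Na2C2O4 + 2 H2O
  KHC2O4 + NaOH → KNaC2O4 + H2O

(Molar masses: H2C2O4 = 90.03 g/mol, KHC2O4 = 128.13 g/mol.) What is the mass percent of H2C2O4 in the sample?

n(NaOH) = 0.02988 × 0.6052 = 0.01808 mol
Let x = n(H2C2O4), y = n(KHC2O4).
Titrant: 2x + 1y = 0.01808;  mass: 90.03x + 128.13y = 1.258
Solving, x = 6.371 × 10^-3 mol, y = 5.342 × 10^-3 mol
mass of H2C2O4 = 6.371 × 10^-3 × 90.03 = 0.5736 g
% H2C2O4 = 0.5736 / 1.258 × 100 = 45.59 %

45.59 %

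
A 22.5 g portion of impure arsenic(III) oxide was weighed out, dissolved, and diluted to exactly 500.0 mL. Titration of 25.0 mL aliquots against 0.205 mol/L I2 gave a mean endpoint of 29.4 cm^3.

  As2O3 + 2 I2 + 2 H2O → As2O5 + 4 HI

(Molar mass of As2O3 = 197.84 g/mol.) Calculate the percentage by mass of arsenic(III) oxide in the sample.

53.0 %

n(I2) per titration = 0.0294 × 0.205 = 6.03 × 10^-3 mol
From the 1:2 ratio, n(As2O3) in each aliquot = 1/2 × 6.03 × 10^-3 = 3.01 × 10^-3 mol
n(As2O3) in the whole flask = 3.01 × 10^-3 × 500.0/25.0 = 0.0603 mol
mass of As2O3 = 0.0603 × 197.84 = 11.9 g
% As2O3 = 11.9 / 22.5 × 100 = 53.0 %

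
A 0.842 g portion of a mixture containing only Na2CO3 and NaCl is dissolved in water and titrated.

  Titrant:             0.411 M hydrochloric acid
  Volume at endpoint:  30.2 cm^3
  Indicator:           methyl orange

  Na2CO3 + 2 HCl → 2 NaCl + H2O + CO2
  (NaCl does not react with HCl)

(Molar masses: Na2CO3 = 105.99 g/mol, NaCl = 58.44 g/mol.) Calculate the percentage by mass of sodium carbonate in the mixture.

n(HCl) = 0.0302 × 0.411 = 0.0124 mol
Let x = n(Na2CO3), y = n(NaCl).
Titrant: 2x = 0.0124;  mass: 105.99x + 58.44y = 0.842
Solving, x = 6.21 × 10^-3 mol, y = 3.15 × 10^-3 mol
mass of Na2CO3 = 6.21 × 10^-3 × 105.99 = 0.658 g
% Na2CO3 = 0.658 / 0.842 × 100 = 78.1 %

78.1 %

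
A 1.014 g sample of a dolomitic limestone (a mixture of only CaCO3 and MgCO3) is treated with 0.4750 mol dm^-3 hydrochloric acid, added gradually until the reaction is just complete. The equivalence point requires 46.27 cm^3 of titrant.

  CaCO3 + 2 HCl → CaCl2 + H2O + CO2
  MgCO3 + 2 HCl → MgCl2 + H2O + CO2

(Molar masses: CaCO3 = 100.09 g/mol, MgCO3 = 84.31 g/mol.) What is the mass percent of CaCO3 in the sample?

n(HCl) = 0.04627 × 0.4750 = 0.02198 mol
Let x = n(CaCO3), y = n(MgCO3).
Titrant: 2x + 2y = 0.02198;  mass: 100.09x + 84.31y = 1.014
Solving, x = 5.545 × 10^-3 mol, y = 5.444 × 10^-3 mol
mass of CaCO3 = 5.545 × 10^-3 × 100.09 = 0.5550 g
% CaCO3 = 0.5550 / 1.014 × 100 = 54.74 %

54.74 %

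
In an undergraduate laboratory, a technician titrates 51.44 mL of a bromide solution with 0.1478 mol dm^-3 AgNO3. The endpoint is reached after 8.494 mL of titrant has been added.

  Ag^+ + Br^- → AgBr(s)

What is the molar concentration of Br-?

n(AgNO3) = 0.008494 L × 0.1478 mol/L = 1.255 × 10^-3 mol
n(Br-) = 1.255 × 10^-3 mol (1:1 mole ratio)
[Br-] = 1.255 × 10^-3 mol / 0.05144 L = 0.02441 mol/L

0.02441 mol/L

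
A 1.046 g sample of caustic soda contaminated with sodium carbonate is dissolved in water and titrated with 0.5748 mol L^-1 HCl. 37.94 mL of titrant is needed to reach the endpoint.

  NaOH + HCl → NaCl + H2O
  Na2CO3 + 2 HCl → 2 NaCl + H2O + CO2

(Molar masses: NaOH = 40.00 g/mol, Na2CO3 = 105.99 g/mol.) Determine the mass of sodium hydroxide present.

0.3377 g

n(HCl) = 0.03794 × 0.5748 = 0.02181 mol
Let x = n(NaOH), y = n(Na2CO3).
Titrant: 1x + 2y = 0.02181;  mass: 40.00x + 105.99y = 1.046
Solving, x = 8.443 × 10^-3 mol, y = 6.683 × 10^-3 mol
mass of NaOH = 8.443 × 10^-3 × 40.00 = 0.3377 g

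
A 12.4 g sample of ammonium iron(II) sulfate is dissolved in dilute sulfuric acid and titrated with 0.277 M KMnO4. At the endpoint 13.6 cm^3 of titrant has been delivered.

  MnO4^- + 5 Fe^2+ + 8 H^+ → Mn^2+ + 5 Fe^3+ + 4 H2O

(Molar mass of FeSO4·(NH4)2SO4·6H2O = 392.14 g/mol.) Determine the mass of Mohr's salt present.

7.39 g

n(KMnO4) = 0.0136 L × 0.277 mol/L = 3.77 × 10^-3 mol
From the 5:1 ratio, n(FeSO4·(NH4)2SO4·6H2O) = 5/1 × 3.77 × 10^-3 = 0.0188 mol
mass of FeSO4·(NH4)2SO4·6H2O = 0.0188 × 392.14 g/mol = 7.39 g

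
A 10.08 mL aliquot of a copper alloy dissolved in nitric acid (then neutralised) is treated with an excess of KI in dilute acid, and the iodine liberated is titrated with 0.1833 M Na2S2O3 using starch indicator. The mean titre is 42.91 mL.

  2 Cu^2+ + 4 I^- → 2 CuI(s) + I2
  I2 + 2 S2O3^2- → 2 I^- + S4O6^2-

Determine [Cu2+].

n(S2O3^2-) = 0.04291 × 0.1833 = 7.865 × 10^-3 mol
n(I2) = n(S2O3^2-)/2 = 3.933 × 10^-3 mol
From the 2:1 ratio, n(Cu2+) in the aliquot = 2/1 × 3.933 × 10^-3 = 7.865 × 10^-3 mol
[Cu2+] = 7.865 × 10^-3 / 0.01008 = 0.7803 mol/L

0.7803 M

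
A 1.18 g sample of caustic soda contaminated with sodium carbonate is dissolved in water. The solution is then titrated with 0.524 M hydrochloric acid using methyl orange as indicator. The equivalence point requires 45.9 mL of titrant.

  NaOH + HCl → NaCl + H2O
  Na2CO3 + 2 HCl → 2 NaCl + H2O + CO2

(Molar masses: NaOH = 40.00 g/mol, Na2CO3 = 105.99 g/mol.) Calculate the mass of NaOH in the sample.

n(HCl) = 0.0459 × 0.524 = 0.0241 mol
Let x = n(NaOH), y = n(Na2CO3).
Titrant: 1x + 2y = 0.0241;  mass: 40.00x + 105.99y = 1.18
Solving, x = 7.28 × 10^-3 mol, y = 8.39 × 10^-3 mol
mass of NaOH = 7.28 × 10^-3 × 40.00 = 0.291 g

0.291 g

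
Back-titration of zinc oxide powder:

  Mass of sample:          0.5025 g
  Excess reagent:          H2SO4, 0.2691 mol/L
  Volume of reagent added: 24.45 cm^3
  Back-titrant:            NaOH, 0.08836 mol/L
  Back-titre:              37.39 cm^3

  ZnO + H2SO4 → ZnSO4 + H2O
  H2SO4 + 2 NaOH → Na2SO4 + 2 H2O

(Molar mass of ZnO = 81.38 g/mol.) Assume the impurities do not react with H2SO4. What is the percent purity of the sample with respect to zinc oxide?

79.80 %

n(H2SO4) added = 0.02445 × 0.2691 = 6.579 × 10^-3 mol
n(NaOH) used in back-titration = 0.03739 × 0.08836 = 3.304 × 10^-3 mol
From the 1:2 ratio, n(H2SO4) left over = 1/2 × 3.304 × 10^-3 = 1.652 × 10^-3 mol
n(H2SO4) consumed by analyte = 6.579 × 10^-3 − 1.652 × 10^-3 = 4.928 × 10^-3 mol
n(ZnO) = 4.928 × 10^-3 mol (1:1 ratio)
mass of ZnO = 4.928 × 10^-3 × 81.38 = 0.4010 g
% ZnO = 0.4010 / 0.5025 × 100 = 79.80 %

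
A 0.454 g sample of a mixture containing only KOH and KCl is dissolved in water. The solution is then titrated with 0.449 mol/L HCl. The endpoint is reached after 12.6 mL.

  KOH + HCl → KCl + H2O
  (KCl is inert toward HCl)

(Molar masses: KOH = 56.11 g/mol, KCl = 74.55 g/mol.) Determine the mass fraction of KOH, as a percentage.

69.9 %

n(HCl) = 0.0126 × 0.449 = 5.66 × 10^-3 mol
Let x = n(KOH), y = n(KCl).
Titrant: 1x = 5.66 × 10^-3;  mass: 56.11x + 74.55y = 0.454
Solving, x = 5.66 × 10^-3 mol, y = 1.83 × 10^-3 mol
mass of KOH = 5.66 × 10^-3 × 56.11 = 0.317 g
% KOH = 0.317 / 0.454 × 100 = 69.9 %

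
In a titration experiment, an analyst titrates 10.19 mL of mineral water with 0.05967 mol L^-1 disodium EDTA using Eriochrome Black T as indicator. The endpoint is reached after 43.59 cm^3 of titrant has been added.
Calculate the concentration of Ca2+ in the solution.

Ca^2+ + EDTA^4- → [Ca(EDTA)]^2-
n(EDTA) = 0.04359 L × 0.05967 mol/L = 2.601 × 10^-3 mol
n(Ca2+) = 2.601 × 10^-3 mol (1:1 mole ratio)
[Ca2+] = 2.601 × 10^-3 mol / 0.01019 L = 0.2553 mol/L

0.2553 mol/L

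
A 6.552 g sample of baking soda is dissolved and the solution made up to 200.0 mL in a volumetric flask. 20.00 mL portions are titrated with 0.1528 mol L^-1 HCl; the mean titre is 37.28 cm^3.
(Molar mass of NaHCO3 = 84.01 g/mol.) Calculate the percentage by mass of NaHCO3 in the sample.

NaHCO3 + HCl → NaCl + H2O + CO2
n(HCl) per titration = 0.03728 × 0.1528 = 5.696 × 10^-3 mol
n(NaHCO3) in each aliquot = 5.696 × 10^-3 mol (1:1 ratio)
n(NaHCO3) in the whole flask = 5.696 × 10^-3 × 200.0/20.00 = 0.05696 mol
mass of NaHCO3 = 0.05696 × 84.01 = 4.786 g
% NaHCO3 = 4.786 / 6.552 × 100 = 73.04 %

73.04 %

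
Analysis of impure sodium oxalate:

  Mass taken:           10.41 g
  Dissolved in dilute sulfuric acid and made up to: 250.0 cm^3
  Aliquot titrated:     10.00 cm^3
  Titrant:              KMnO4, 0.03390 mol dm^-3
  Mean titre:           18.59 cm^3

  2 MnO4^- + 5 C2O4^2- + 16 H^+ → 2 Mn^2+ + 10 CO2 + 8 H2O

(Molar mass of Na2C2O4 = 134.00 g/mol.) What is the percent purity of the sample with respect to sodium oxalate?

50.70 %

n(KMnO4) per titration = 0.01859 × 0.03390 = 6.302 × 10^-4 mol
From the 5:2 ratio, n(Na2C2O4) in each aliquot = 5/2 × 6.302 × 10^-4 = 1.576 × 10^-3 mol
n(Na2C2O4) in the whole flask = 1.576 × 10^-3 × 250.0/10.00 = 0.03939 mol
mass of Na2C2O4 = 0.03939 × 134.00 = 5.278 g
% Na2C2O4 = 5.278 / 10.41 × 100 = 50.70 %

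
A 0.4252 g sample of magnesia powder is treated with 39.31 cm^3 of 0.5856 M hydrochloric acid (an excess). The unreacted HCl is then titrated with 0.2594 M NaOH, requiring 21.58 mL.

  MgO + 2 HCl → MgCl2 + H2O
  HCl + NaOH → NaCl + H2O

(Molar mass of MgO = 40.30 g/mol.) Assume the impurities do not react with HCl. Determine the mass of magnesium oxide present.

0.3511 g

n(HCl) added = 0.03931 × 0.5856 = 0.02302 mol
n(NaOH) used in back-titration = 0.02158 × 0.2594 = 5.598 × 10^-3 mol
n(HCl) left over = 5.598 × 10^-3 mol (1:1 ratio)
n(HCl) consumed by analyte = 0.02302 − 5.598 × 10^-3 = 0.01742 mol
From the 1:2 ratio, n(MgO) = 1/2 × 0.01742 = 8.711 × 10^-3 mol
mass of MgO = 8.711 × 10^-3 × 40.30 = 0.3511 g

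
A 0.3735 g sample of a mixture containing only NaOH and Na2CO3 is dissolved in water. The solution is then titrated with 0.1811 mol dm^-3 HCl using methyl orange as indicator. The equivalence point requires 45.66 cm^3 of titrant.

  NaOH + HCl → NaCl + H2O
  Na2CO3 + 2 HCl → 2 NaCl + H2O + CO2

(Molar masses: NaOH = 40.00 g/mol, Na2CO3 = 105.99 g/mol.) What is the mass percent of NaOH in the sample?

53.33 %

n(HCl) = 0.04566 × 0.1811 = 8.269 × 10^-3 mol
Let x = n(NaOH), y = n(Na2CO3).
Titrant: 1x + 2y = 8.269 × 10^-3;  mass: 40.00x + 105.99y = 0.3735
Solving, x = 4.980 × 10^-3 mol, y = 1.644 × 10^-3 mol
mass of NaOH = 4.980 × 10^-3 × 40.00 = 0.1992 g
% NaOH = 0.1992 / 0.3735 × 100 = 53.33 %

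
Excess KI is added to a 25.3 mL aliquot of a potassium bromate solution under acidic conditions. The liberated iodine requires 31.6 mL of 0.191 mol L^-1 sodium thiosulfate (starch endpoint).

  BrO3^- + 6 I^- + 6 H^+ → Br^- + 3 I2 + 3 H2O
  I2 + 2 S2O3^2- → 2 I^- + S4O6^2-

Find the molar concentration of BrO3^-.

0.0398 mol/L

n(S2O3^2-) = 0.0316 × 0.191 = 6.04 × 10^-3 mol
n(I2) = n(S2O3^2-)/2 = 3.02 × 10^-3 mol
From the 1:3 ratio, n(BrO3^-) in the aliquot = 1/3 × 3.02 × 10^-3 = 1.01 × 10^-3 mol
[BrO3^-] = 1.01 × 10^-3 / 0.0253 = 0.0398 mol/L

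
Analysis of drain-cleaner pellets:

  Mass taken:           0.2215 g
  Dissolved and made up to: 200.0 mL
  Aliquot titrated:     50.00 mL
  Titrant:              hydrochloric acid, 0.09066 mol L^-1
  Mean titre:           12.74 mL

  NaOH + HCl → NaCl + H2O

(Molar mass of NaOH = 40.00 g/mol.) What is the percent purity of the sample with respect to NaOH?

83.43 %

n(HCl) per titration = 0.01274 × 0.09066 = 1.155 × 10^-3 mol
n(NaOH) in each aliquot = 1.155 × 10^-3 mol (1:1 ratio)
n(NaOH) in the whole flask = 1.155 × 10^-3 × 200.0/50.00 = 4.620 × 10^-3 mol
mass of NaOH = 4.620 × 10^-3 × 40.00 = 0.1848 g
% NaOH = 0.1848 / 0.2215 × 100 = 83.43 %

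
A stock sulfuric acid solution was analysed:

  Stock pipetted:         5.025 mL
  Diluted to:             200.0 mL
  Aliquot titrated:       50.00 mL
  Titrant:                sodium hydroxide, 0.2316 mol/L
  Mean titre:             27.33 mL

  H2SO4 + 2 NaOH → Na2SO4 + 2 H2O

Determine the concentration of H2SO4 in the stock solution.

n(NaOH) = 0.02733 × 0.2316 = 6.330 × 10^-3 mol
From the 1:2 ratio, n(H2SO4) in the aliquot = 1/2 × 6.330 × 10^-3 = 3.165 × 10^-3 mol
[H2SO4]_dilute = 3.165 × 10^-3 / 0.05000 = 0.06330 mol/L
Dilution factor = 200.0 / 5.025 = 39.80
[H2SO4]_stock = 0.06330 × 39.80 = 2.519 mol/L

2.519 mol/L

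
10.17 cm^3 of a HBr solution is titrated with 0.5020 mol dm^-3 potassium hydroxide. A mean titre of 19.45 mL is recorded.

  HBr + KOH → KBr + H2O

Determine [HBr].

n(KOH) = 0.01945 L × 0.5020 mol/L = 9.764 × 10^-3 mol
n(HBr) = 9.764 × 10^-3 mol (1:1 mole ratio)
[HBr] = 9.764 × 10^-3 mol / 0.01017 L = 0.9601 mol/L

0.9601 mol/L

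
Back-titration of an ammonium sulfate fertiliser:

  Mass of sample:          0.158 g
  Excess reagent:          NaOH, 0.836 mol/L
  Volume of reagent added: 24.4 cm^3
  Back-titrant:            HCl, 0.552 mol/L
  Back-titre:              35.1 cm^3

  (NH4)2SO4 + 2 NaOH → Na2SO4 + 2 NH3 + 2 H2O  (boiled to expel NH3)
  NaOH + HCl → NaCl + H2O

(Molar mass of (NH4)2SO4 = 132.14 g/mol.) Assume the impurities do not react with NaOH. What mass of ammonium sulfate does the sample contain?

n(NaOH) added = 0.0244 × 0.836 = 0.0204 mol
n(HCl) used in back-titration = 0.0351 × 0.552 = 0.0194 mol
n(NaOH) left over = 0.0194 mol (1:1 ratio)
n(NaOH) consumed by analyte = 0.0204 − 0.0194 = 1.02 × 10^-3 mol
From the 1:2 ratio, n((NH4)2SO4) = 1/2 × 1.02 × 10^-3 = 5.12 × 10^-4 mol
mass of (NH4)2SO4 = 5.12 × 10^-4 × 132.14 = 0.0676 g

0.0676 g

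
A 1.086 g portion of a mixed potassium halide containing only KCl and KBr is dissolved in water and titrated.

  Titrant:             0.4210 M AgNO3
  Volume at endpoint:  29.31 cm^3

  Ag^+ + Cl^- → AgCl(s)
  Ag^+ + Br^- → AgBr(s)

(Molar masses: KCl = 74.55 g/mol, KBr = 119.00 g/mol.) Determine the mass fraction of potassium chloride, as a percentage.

n(AgNO3) = 0.02931 × 0.4210 = 0.01234 mol
Let x = n(KCl), y = n(KBr).
Titrant: 1x + 1y = 0.01234;  mass: 74.55x + 119.00y = 1.086
Solving, x = 8.603 × 10^-3 mol, y = 3.737 × 10^-3 mol
mass of KCl = 8.603 × 10^-3 × 74.55 = 0.6414 g
% KCl = 0.6414 / 1.086 × 100 = 59.06 %

59.06 %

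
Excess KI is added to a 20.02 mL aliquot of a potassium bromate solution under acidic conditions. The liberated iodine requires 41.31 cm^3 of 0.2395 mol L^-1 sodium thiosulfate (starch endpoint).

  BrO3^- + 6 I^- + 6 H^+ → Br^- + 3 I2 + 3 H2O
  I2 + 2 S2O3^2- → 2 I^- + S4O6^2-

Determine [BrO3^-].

n(S2O3^2-) = 0.04131 × 0.2395 = 9.894 × 10^-3 mol
n(I2) = n(S2O3^2-)/2 = 4.947 × 10^-3 mol
From the 1:3 ratio, n(BrO3^-) in the aliquot = 1/3 × 4.947 × 10^-3 = 1.649 × 10^-3 mol
[BrO3^-] = 1.649 × 10^-3 / 0.02002 = 0.08237 mol/L

0.08237 mol/L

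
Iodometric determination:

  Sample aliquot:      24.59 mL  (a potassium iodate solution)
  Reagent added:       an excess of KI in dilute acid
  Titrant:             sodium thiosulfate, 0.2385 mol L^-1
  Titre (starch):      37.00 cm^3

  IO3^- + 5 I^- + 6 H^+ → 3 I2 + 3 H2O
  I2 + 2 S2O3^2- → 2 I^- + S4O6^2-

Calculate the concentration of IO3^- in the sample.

0.05981 mol/L

n(S2O3^2-) = 0.03700 × 0.2385 = 8.825 × 10^-3 mol
n(I2) = n(S2O3^2-)/2 = 4.412 × 10^-3 mol
From the 1:3 ratio, n(IO3^-) in the aliquot = 1/3 × 4.412 × 10^-3 = 1.471 × 10^-3 mol
[IO3^-] = 1.471 × 10^-3 / 0.02459 = 0.05981 mol/L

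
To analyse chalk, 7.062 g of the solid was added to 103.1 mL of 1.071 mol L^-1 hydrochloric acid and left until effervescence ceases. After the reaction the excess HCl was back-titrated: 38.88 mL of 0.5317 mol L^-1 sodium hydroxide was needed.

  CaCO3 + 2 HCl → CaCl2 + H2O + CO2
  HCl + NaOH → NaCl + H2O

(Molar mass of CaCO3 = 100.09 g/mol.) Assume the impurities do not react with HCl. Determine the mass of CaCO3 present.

4.491 g

n(HCl) added = 0.1031 × 1.071 = 0.1104 mol
n(NaOH) used in back-titration = 0.03888 × 0.5317 = 0.02067 mol
n(HCl) left over = 0.02067 mol (1:1 ratio)
n(HCl) consumed by analyte = 0.1104 − 0.02067 = 0.08975 mol
From the 1:2 ratio, n(CaCO3) = 1/2 × 0.08975 = 0.04487 mol
mass of CaCO3 = 0.04487 × 100.09 = 4.491 g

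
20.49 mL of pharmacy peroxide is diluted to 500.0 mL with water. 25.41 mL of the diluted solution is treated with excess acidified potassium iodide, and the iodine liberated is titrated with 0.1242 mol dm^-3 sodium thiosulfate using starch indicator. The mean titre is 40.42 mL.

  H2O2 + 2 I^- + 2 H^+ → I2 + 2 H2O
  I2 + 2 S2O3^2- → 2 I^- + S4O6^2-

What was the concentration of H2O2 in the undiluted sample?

n(S2O3^2-) = 0.04042 × 0.1242 = 5.020 × 10^-3 mol
n(I2) = n(S2O3^2-)/2 = 2.510 × 10^-3 mol
n(H2O2) in the aliquot = 2.510 × 10^-3 mol (1:1 ratio)
[H2O2]_dilute = 2.510 × 10^-3 / 0.02541 = 0.09878 mol/L
[H2O2]_original = 0.09878 × 500.0/20.49 = 2.411 mol/L

2.411 mol/L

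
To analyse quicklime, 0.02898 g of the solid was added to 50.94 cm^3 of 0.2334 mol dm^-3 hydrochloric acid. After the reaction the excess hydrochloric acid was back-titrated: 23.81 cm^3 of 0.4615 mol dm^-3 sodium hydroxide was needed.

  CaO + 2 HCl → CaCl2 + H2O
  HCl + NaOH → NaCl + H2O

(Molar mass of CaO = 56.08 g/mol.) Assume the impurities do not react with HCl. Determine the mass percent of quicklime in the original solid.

87.19 %

n(HCl) added = 0.05094 × 0.2334 = 0.01189 mol
n(NaOH) used in back-titration = 0.02381 × 0.4615 = 0.01099 mol
n(HCl) left over = 0.01099 mol (1:1 ratio)
n(HCl) consumed by analyte = 0.01189 − 0.01099 = 9.011 × 10^-4 mol
From the 1:2 ratio, n(CaO) = 1/2 × 9.011 × 10^-4 = 4.505 × 10^-4 mol
mass of CaO = 4.505 × 10^-4 × 56.08 = 0.02527 g
% CaO = 0.02527 / 0.02898 × 100 = 87.19 %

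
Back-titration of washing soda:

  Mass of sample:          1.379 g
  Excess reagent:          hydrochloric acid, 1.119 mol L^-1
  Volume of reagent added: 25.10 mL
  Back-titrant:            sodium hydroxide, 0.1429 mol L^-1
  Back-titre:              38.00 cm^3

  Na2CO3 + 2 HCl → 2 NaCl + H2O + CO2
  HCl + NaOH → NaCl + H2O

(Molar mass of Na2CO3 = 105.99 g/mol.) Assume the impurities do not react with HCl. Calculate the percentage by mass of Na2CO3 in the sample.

87.07 %

n(HCl) added = 0.02510 × 1.119 = 0.02809 mol
n(NaOH) used in back-titration = 0.03800 × 0.1429 = 5.430 × 10^-3 mol
n(HCl) left over = 5.430 × 10^-3 mol (1:1 ratio)
n(HCl) consumed by analyte = 0.02809 − 5.430 × 10^-3 = 0.02266 mol
From the 1:2 ratio, n(Na2CO3) = 1/2 × 0.02266 = 0.01133 mol
mass of Na2CO3 = 0.01133 × 105.99 = 1.201 g
% Na2CO3 = 1.201 / 1.379 × 100 = 87.07 %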